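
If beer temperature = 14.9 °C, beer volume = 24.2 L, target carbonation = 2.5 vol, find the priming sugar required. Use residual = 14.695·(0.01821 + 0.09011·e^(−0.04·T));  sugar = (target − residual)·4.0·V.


residual = 14.695·(0.01821 + 0.09011·e^(−0.04·14.9)) = 0.9972
sugar = (2.5 − 0.9972)·4.0·24.2

145.4685 g


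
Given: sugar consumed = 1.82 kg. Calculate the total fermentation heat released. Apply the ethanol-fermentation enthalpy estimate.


Q = m_sugar · 590 kJ/kg
Q = 1.82 · 590

1073.8000 kJ


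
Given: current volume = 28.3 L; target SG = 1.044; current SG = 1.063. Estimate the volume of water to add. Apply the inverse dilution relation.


V_water = V·((SG_curr − 1)/(SG_target − 1) − 1)
V_water = 28.3·((1.063 − 1)/(1.044 − 1) − 1)

12.2205 L


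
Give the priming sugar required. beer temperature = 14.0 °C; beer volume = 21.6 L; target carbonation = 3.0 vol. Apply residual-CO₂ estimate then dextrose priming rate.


residual = 14.695·(0.01821 + 0.09011·e^(−0.04·T));  sugar = (target − residual)·4.0·V
residual = 14.695·(0.01821 + 0.09011·e^(−0.04·14.0)) = 1.0240
sugar = (3.0 − 1.0240)·4.0·21.6

170.7288 g


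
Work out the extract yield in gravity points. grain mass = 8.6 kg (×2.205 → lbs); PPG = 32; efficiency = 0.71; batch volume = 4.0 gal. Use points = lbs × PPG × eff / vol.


lbs = 8.6 × 2.205 = 18.9630
points = 18.9630 × 32 × 0.71 / 4.0

107.7098 points


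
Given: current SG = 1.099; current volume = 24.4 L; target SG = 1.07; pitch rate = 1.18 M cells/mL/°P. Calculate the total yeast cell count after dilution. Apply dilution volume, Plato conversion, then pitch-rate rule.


V_w = V·((SG_c−1)/(SG_t−1)−1);  °P = 259 − 259/SG_t;  cells = rate·(V+V_w)·°P
V_w = 24.4·((1.099−1)/(1.07−1)−1) = 10.1086
V_final = 24.4 + 10.1086 = 34.5086
°P = 259 − 259/1.07 = 16.9439
cells = 1.18·34.5086·16.9439

689.9586 billion cells


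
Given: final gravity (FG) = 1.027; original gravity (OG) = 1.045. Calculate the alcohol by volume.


ABV = (OG − FG) · 131.25
ABV = (1.045 − 1.027) · 131.25

2.3625 % ABV


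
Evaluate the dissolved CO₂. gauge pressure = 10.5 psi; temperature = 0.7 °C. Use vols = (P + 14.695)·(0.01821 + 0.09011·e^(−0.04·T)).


vols = (10.5 + 14.695)·(0.01821 + 0.09011·e^(−0.04·0.7))

2.6664 volumes


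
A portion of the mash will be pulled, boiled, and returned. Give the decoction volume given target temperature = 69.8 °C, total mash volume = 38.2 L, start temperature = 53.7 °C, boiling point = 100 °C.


V_dec = V_total·(T_target − T_start)/(T_boil − T_start)
V_dec = 38.2·(69.8 − 53.7)/(100 − 53.7)

13.2834 L


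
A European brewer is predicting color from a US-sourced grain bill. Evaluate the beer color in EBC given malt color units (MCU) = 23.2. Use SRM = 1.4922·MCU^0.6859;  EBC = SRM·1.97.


SRM = 1.4922·23.2^0.6859 = 12.8948
EBC = 12.8948·1.97

25.4028 EBC


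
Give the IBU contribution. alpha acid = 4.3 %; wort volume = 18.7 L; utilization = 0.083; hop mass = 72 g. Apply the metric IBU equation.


IBU = (α/100)·mass·U·1000 / V
IBU = (4.3/100)·72·0.083·1000 / 18.7

13.7416 IBU


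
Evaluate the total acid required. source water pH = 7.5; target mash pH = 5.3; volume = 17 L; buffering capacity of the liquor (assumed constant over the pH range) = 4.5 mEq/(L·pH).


acid = buffering capacity · (pH_source − pH_target) · V
acid = 4.5 · (7.5 − 5.3) · 17

168.3000 mEq


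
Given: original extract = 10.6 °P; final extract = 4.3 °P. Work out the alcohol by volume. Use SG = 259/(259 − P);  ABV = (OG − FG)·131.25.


OG = 259/(259 − 10.6) = 1.0427
FG = 259/(259 − 4.3) = 1.0169
ABV = (1.0427 − 1.0169)·131.25

3.3850 % ABV


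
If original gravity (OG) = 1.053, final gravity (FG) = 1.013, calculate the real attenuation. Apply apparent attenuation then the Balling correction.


AA = (OG−FG)/(OG−1)·100;  RA = AA·0.8192
AA = (1.053 − 1.013)/(1.053 − 1)·100 = 75.4717
RA = 75.4717·0.8192

61.8264 %


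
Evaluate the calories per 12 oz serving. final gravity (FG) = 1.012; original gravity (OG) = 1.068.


ABW = (OG−FG)·131.25·0.79/FG;  °P = 259 − 259/SG (for OG→OE and FG→AE);  RE = 0.1808·OE + 0.8192·AE;  Cal = (6.9·ABW + 4·(RE−0.1))·FG·3.55
ABW = (1.068 − 1.012)·131.25·0.79/1.012 = 5.7376
OE = 259 − 259/1.068 = 16.4906 °P
AE = 259 − 259/1.012 = 3.0711 °P
RE = 0.1808·16.4906 + 0.8192·3.0711 = 5.4974 °P
Cal = (6.9·5.7376 + 4·(5.4974−0.1))·1.012·3.55

219.7929 kcal


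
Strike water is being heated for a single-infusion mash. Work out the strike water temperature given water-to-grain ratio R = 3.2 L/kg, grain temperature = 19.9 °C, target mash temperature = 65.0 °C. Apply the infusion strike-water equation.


T_strike = (0.41/R)·(T_mash − T_grain) + T_mash
T_strike = (0.41/3.2)·(65.0 − 19.9) + 65.0

70.7784 °C


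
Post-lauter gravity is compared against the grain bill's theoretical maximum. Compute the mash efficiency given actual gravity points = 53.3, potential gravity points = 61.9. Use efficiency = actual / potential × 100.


efficiency = 53.3 / 61.9 × 100

86.1066 %


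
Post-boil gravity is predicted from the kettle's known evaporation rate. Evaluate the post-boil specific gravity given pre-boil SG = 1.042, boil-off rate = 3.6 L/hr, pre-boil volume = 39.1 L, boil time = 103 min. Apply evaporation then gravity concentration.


V_post = V_pre − rate·(t/60);  SG_post = 1 + (SG_pre−1)·V_pre/V_post
V_post = 39.1 − 3.6·(103/60) = 32.9200
SG_post = 1 + (1.042 − 1)·39.1/32.9200

1.0499


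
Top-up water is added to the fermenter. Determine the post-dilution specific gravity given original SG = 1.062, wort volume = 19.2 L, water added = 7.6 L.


SG_new = 1 + (SG_old − 1)·V_old/(V_old + V_water)
pts = (1.062 − 1)·1000·19.2/(19.2 + 7.6) = 44.4179
SG_new = 1 + 44.4179/1000

1.0444


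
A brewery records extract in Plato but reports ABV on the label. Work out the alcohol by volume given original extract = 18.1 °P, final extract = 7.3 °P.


SG = 259/(259 − P);  ABV = (OG − FG)·131.25
OG = 259/(259 − 18.1) = 1.0751
FG = 259/(259 − 7.3) = 1.0290
ABV = (1.0751 − 1.0290)·131.25

6.0548 % ABV


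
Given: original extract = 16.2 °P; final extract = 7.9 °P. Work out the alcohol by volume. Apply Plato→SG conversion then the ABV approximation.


SG = 259/(259 − P);  ABV = (OG − FG)·131.25
OG = 259/(259 − 16.2) = 1.0667
FG = 259/(259 − 7.9) = 1.0315
ABV = (1.0667 − 1.0315)·131.25

4.6279 % ABV


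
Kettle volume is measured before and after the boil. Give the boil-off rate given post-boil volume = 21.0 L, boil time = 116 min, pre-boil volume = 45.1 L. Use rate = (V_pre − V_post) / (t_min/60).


rate = (45.1 − 21.0) / (116/60)

12.4655 L/hr


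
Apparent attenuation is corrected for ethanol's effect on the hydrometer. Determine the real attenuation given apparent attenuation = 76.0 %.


RA = AA · 0.8192
RA = 76.0 · 0.8192

62.2592 %


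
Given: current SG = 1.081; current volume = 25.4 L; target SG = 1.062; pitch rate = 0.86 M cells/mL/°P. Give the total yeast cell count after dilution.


V_w = V·((SG_c−1)/(SG_t−1)−1);  °P = 259 − 259/SG_t;  cells = rate·(V+V_w)·°P
V_w = 25.4·((1.081−1)/(1.062−1)−1) = 7.7839
V_final = 25.4 + 7.7839 = 33.1839
°P = 259 − 259/1.062 = 15.1205
cells = 0.86·33.1839·15.1205

431.5116 billion cells


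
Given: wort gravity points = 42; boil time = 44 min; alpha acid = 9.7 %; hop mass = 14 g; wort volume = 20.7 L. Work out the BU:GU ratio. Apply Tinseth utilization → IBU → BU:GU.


U = 1.65·0.000125^(GP/1000)·(1−e^(−0.04t))/4.15;  IBU = (α/100)·m·U·1000/V;  BU:GU = IBU/GP
U = 1.65·0.000125^(42/1000)·(1−e^(−0.04·44))/4.15 = 0.2257
IBU = (9.7/100)·14·0.2257·1000/20.7 = 14.8062
BU:GU = 14.8062/42

0.3525


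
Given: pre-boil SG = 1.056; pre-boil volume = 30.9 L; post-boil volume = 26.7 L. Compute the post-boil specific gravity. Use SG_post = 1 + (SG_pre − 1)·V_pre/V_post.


pts_pre = (1.056 − 1)·1000 = 56.0000
pts_post = 56.0000·30.9/26.7 = 64.8090
SG_post = 1 + 64.8090/1000

1.0648


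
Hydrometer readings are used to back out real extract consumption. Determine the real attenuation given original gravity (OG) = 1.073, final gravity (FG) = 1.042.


AA = (OG−FG)/(OG−1)·100;  RA = AA·0.8192
AA = (1.073 − 1.042)/(1.073 − 1)·100 = 42.4658
RA = 42.4658·0.8192

34.7879 %


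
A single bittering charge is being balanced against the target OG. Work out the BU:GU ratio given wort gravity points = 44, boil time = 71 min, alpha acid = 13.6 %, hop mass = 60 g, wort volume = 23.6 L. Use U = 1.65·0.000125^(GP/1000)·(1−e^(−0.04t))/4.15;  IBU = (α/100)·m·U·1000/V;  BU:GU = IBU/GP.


U = 1.65·0.000125^(44/1000)·(1−e^(−0.04·71))/4.15 = 0.2521
IBU = (13.6/100)·60·0.2521·1000/23.6 = 87.1631
BU:GU = 87.1631/44

1.9810


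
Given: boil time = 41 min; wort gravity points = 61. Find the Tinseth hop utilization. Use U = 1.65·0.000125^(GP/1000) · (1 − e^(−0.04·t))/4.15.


bigness = 1.65·0.000125^(61/1000) = 0.9537
boil_factor = (1 − e^(−0.04·41))/4.15 = 0.1942
U = 0.9537 · 0.1942

0.1852


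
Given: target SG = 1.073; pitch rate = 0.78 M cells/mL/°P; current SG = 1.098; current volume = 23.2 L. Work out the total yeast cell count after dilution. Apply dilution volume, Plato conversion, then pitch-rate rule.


V_w = V·((SG_c−1)/(SG_t−1)−1);  °P = 259 − 259/SG_t;  cells = rate·(V+V_w)·°P
V_w = 23.2·((1.098−1)/(1.073−1)−1) = 7.9452
V_final = 23.2 + 7.9452 = 31.1452
°P = 259 − 259/1.073 = 17.6207
cells = 0.78·31.1452·17.6207

428.0640 billion cells


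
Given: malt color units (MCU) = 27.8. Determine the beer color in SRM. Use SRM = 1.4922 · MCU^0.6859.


SRM = 1.4922 · 27.8^0.6859

14.5981 SRM


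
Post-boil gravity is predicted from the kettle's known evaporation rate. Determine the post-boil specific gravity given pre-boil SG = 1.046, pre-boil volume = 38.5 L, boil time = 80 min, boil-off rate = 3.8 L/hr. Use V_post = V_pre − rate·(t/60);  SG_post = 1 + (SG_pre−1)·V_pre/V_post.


V_post = 38.5 − 3.8·(80/60) = 33.4333
SG_post = 1 + (1.046 − 1)·38.5/33.4333

1.0530


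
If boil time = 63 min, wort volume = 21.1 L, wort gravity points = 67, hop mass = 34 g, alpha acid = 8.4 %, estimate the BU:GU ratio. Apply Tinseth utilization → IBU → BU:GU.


U = 1.65·0.000125^(GP/1000)·(1−e^(−0.04t))/4.15;  IBU = (α/100)·m·U·1000/V;  BU:GU = IBU/GP
U = 1.65·0.000125^(67/1000)·(1−e^(−0.04·63))/4.15 = 0.2002
IBU = (8.4/100)·34·0.2002·1000/21.1 = 27.1004
BU:GU = 27.1004/67

0.4045


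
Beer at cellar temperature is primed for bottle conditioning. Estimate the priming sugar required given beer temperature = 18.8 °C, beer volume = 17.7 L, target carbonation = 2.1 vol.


residual = 14.695·(0.01821 + 0.09011·e^(−0.04·T));  sugar = (target − residual)·4.0·V
residual = 14.695·(0.01821 + 0.09011·e^(−0.04·18.8)) = 0.8918
sugar = (2.1 − 0.8918)·4.0·17.7

85.5379 g


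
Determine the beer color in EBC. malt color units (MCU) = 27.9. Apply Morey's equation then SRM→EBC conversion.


SRM = 1.4922·MCU^0.6859;  EBC = SRM·1.97
SRM = 1.4922·27.9^0.6859 = 14.6341
EBC = 14.6341·1.97

28.8292 EBC


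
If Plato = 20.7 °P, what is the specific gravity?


SG = 259/(259 − P)
SG = 259/(259 − 20.7)

1.0869


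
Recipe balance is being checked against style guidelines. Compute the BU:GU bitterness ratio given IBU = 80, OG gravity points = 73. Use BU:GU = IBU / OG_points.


BU:GU = 80 / 73

1.0959


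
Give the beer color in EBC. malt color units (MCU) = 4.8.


SRM = 1.4922·MCU^0.6859;  EBC = SRM·1.97
SRM = 1.4922·4.8^0.6859 = 4.3761
EBC = 4.3761·1.97

8.6210 EBC


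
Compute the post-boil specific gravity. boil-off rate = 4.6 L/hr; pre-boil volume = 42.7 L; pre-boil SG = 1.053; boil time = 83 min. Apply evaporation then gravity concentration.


V_post = V_pre − rate·(t/60);  SG_post = 1 + (SG_pre−1)·V_pre/V_post
V_post = 42.7 − 4.6·(83/60) = 36.3367
SG_post = 1 + (1.053 − 1)·42.7/36.3367

1.0623


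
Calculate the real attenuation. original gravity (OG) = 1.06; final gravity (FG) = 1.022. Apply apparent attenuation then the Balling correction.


AA = (OG−FG)/(OG−1)·100;  RA = AA·0.8192
AA = (1.06 − 1.022)/(1.06 − 1)·100 = 63.3333
RA = 63.3333·0.8192

51.8827 %


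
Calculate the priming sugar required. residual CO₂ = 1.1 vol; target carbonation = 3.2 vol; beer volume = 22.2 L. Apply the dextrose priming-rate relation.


sugar = (target − residual)·4.0·V
sugar = (3.2 − 1.1)·4.0·22.2

186.4800 g


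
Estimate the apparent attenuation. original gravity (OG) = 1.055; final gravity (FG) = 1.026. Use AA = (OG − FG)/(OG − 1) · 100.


AA = (1.055 − 1.026)/(1.055 − 1) · 100

52.7273 %


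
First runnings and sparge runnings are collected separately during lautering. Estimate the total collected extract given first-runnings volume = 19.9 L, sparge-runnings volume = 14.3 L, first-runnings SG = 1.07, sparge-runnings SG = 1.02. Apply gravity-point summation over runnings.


total = Σ (SG_i − 1)·1000·V_i
first = (1.07 − 1)·1000·19.9 = 1393.0000
sparge = (1.02 − 1)·1000·14.3 = 286.0000
total = 1393.0000 + 286.0000

1679.0000 gravity·L


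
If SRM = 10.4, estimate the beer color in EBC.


EBC = SRM · 1.97
EBC = 10.4 · 1.97

20.4880 EBC


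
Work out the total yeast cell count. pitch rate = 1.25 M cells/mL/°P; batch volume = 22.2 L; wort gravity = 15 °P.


cells (billions) = rate · V_L · °P
cells = 1.25 · 22.2 · 15

416.2500 billion cells


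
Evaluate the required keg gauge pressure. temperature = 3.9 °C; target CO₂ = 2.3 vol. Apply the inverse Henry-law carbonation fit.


psi = vols/(0.01821 + 0.09011·e^(−0.04·T)) − 14.695
psi = 2.3/(0.01821 + 0.09011·e^(−0.04·3.9)) − 14.695

9.4382 psi


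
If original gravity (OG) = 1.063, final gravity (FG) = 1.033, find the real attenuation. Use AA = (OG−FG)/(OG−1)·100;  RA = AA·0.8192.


AA = (1.063 − 1.033)/(1.063 − 1)·100 = 47.6190
RA = 47.6190·0.8192

39.0095 %


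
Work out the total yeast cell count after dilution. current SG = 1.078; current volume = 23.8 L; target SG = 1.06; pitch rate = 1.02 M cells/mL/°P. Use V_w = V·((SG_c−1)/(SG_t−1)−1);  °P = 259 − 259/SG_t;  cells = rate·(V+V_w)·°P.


V_w = 23.8·((1.078−1)/(1.06−1)−1) = 7.1400
V_final = 23.8 + 7.1400 = 30.9400
°P = 259 − 259/1.06 = 14.6604
cells = 1.02·30.9400·14.6604

462.6639 billion cells


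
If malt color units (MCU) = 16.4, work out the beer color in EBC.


SRM = 1.4922·MCU^0.6859;  EBC = SRM·1.97
SRM = 1.4922·16.4^0.6859 = 10.1646
EBC = 10.1646·1.97

20.0242 EBC


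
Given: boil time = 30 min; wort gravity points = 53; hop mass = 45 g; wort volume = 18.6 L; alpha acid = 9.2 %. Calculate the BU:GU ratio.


U = 1.65·0.000125^(GP/1000)·(1−e^(−0.04t))/4.15;  IBU = (α/100)·m·U·1000/V;  BU:GU = IBU/GP
U = 1.65·0.000125^(53/1000)·(1−e^(−0.04·30))/4.15 = 0.1726
IBU = (9.2/100)·45·0.1726·1000/18.6 = 38.4075
BU:GU = 38.4075/53

0.7247


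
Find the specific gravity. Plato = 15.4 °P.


SG = 259/(259 − P)
SG = 259/(259 − 15.4)

1.0632


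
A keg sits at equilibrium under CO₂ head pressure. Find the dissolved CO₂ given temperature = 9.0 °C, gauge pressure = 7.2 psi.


vols = (P + 14.695)·(0.01821 + 0.09011·e^(−0.04·T))
vols = (7.2 + 14.695)·(0.01821 + 0.09011·e^(−0.04·9.0))

1.7752 volumes


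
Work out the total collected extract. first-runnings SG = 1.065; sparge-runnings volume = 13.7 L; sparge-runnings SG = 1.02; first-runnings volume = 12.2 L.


total = Σ (SG_i − 1)·1000·V_i
first = (1.065 − 1)·1000·12.2 = 793.0000
sparge = (1.02 − 1)·1000·13.7 = 274.0000
total = 793.0000 + 274.0000

1067.0000 gravity·L


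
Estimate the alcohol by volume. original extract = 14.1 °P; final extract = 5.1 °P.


SG = 259/(259 − P);  ABV = (OG − FG)·131.25
OG = 259/(259 − 14.1) = 1.0576
FG = 259/(259 − 5.1) = 1.0201
ABV = (1.0576 − 1.0201)·131.25

4.9203 % ABV


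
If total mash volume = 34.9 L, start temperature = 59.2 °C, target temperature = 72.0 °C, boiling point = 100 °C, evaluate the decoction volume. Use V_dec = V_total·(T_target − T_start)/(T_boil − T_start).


V_dec = 34.9·(72.0 − 59.2)/(100 − 59.2)

10.9490 L


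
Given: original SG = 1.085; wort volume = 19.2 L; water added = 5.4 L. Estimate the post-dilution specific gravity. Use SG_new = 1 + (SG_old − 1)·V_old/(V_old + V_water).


pts = (1.085 − 1)·1000·19.2/(19.2 + 5.4) = 66.3415
SG_new = 1 + 66.3415/1000

1.0663


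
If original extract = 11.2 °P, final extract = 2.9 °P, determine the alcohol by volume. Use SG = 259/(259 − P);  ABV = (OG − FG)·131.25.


OG = 259/(259 − 11.2) = 1.0452
FG = 259/(259 − 2.9) = 1.0113
ABV = (1.0452 − 1.0113)·131.25

4.4460 % ABV


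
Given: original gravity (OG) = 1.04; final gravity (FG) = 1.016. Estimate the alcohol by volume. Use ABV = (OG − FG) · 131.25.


ABV = (1.04 − 1.016) · 131.25

3.1500 % ABV


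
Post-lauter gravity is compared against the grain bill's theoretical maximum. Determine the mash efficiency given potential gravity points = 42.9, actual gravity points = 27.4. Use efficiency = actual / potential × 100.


efficiency = 27.4 / 42.9 × 100

63.8695 %


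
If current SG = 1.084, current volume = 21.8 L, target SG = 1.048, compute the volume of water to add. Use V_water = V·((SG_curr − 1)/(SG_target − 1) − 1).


V_water = 21.8·((1.084 − 1)/(1.048 − 1) − 1)

16.3500 L


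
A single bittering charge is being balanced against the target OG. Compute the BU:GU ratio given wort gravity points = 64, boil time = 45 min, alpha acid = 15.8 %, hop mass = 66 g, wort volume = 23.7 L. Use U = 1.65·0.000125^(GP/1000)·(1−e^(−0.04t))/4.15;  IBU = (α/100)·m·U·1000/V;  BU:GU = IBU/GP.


U = 1.65·0.000125^(64/1000)·(1−e^(−0.04·45))/4.15 = 0.1867
IBU = (15.8/100)·66·0.1867·1000/23.7 = 82.1527
BU:GU = 82.1527/64

1.2836


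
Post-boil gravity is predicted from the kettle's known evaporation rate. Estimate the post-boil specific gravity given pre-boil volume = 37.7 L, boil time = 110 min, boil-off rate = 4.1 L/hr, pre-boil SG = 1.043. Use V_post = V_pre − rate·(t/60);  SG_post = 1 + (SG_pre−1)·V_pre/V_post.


V_post = 37.7 − 4.1·(110/60) = 30.1833
SG_post = 1 + (1.043 − 1)·37.7/30.1833

1.0537


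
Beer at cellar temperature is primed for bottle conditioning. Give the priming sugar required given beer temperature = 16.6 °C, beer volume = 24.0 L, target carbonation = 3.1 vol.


residual = 14.695·(0.01821 + 0.09011·e^(−0.04·T));  sugar = (target − residual)·4.0·V
residual = 14.695·(0.01821 + 0.09011·e^(−0.04·16.6)) = 0.9493
sugar = (3.1 − 0.9493)·4.0·24.0

206.4709 g


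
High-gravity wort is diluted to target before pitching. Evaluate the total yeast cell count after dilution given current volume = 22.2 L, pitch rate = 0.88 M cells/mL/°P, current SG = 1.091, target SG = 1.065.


V_w = V·((SG_c−1)/(SG_t−1)−1);  °P = 259 − 259/SG_t;  cells = rate·(V+V_w)·°P
V_w = 22.2·((1.091−1)/(1.065−1)−1) = 8.8800
V_final = 22.2 + 8.8800 = 31.0800
°P = 259 − 259/1.065 = 15.8075
cells = 0.88·31.0800·15.8075

432.3418 billion cells


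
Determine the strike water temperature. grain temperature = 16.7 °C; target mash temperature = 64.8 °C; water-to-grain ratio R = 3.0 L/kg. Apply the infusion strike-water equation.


T_strike = (0.41/R)·(T_mash − T_grain) + T_mash
T_strike = (0.41/3.0)·(64.8 − 16.7) + 64.8

71.3737 °C


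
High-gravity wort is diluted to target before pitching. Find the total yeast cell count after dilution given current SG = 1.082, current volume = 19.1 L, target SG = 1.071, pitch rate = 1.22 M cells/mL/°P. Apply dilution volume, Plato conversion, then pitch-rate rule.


V_w = V·((SG_c−1)/(SG_t−1)−1);  °P = 259 − 259/SG_t;  cells = rate·(V+V_w)·°P
V_w = 19.1·((1.082−1)/(1.071−1)−1) = 2.9592
V_final = 19.1 + 2.9592 = 22.0592
°P = 259 − 259/1.071 = 17.1699
cells = 1.22·22.0592·17.1699

462.0802 billion cells


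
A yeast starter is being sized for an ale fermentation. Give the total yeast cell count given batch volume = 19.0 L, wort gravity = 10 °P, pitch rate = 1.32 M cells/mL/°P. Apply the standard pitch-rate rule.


cells (billions) = rate · V_L · °P
cells = 1.32 · 19.0 · 10

250.8000 billion cells


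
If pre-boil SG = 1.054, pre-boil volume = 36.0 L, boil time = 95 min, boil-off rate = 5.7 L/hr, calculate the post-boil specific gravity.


V_post = V_pre − rate·(t/60);  SG_post = 1 + (SG_pre−1)·V_pre/V_post
V_post = 36.0 − 5.7·(95/60) = 26.9750
SG_post = 1 + (1.054 − 1)·36.0/26.9750

1.0721


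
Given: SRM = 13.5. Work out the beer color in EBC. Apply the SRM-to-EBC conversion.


EBC = SRM · 1.97
EBC = 13.5 · 1.97

26.5950 EBC


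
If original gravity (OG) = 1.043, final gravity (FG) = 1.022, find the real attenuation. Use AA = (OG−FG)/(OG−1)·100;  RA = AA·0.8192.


AA = (1.043 − 1.022)/(1.043 − 1)·100 = 48.8372
RA = 48.8372·0.8192

40.0074 %


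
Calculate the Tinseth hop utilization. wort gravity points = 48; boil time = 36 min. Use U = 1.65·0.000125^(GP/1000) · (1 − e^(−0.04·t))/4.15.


bigness = 1.65·0.000125^(48/1000) = 1.0719
boil_factor = (1 − e^(−0.04·36))/4.15 = 0.1839
U = 1.0719 · 0.1839

0.1971


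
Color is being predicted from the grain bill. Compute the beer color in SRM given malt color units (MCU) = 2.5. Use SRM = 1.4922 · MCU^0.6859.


SRM = 1.4922 · 2.5^0.6859

2.7975 SRM


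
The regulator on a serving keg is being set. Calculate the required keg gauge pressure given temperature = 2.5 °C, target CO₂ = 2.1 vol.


psi = vols/(0.01821 + 0.09011·e^(−0.04·T)) − 14.695
psi = 2.1/(0.01821 + 0.09011·e^(−0.04·2.5)) − 14.695

6.3587 psi


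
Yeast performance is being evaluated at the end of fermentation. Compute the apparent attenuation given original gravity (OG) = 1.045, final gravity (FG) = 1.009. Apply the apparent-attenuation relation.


AA = (OG − FG)/(OG − 1) · 100
AA = (1.045 − 1.009)/(1.045 − 1) · 100

80.0000 %


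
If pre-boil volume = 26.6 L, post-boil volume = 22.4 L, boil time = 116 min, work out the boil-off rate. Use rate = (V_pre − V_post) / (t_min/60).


rate = (26.6 − 22.4) / (116/60)

2.1724 L/hr


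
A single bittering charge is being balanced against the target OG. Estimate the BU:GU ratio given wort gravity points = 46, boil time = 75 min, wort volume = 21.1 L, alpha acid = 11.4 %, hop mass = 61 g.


U = 1.65·0.000125^(GP/1000)·(1−e^(−0.04t))/4.15;  IBU = (α/100)·m·U·1000/V;  BU:GU = IBU/GP
U = 1.65·0.000125^(46/1000)·(1−e^(−0.04·75))/4.15 = 0.2499
IBU = (11.4/100)·61·0.2499·1000/21.1 = 82.3506
BU:GU = 82.3506/46

1.7902


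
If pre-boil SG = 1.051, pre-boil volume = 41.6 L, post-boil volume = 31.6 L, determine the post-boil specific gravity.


SG_post = 1 + (SG_pre − 1)·V_pre/V_post
pts_pre = (1.051 − 1)·1000 = 51.0000
pts_post = 51.0000·41.6/31.6 = 67.1392
SG_post = 1 + 67.1392/1000

1.0671


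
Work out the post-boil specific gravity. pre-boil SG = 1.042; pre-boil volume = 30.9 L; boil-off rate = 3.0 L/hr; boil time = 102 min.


V_post = V_pre − rate·(t/60);  SG_post = 1 + (SG_pre−1)·V_pre/V_post
V_post = 30.9 − 3.0·(102/60) = 25.8000
SG_post = 1 + (1.042 − 1)·30.9/25.8000

1.0503


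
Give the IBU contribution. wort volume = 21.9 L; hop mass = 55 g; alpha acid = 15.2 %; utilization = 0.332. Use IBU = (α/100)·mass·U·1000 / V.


IBU = (15.2/100)·55·0.332·1000 / 21.9

126.7361 IBU


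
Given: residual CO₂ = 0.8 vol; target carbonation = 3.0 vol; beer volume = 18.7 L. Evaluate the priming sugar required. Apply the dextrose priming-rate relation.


sugar = (target − residual)·4.0·V
sugar = (3.0 − 0.8)·4.0·18.7

164.5600 g


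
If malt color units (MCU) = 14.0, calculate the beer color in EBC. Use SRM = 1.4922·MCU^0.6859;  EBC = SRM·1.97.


SRM = 1.4922·14.0^0.6859 = 9.1192
EBC = 9.1192·1.97

17.9648 EBC


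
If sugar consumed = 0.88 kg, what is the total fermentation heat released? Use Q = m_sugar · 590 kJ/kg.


Q = 0.88 · 590

519.2000 kJ


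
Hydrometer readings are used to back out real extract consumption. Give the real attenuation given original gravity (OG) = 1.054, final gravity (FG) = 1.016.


AA = (OG−FG)/(OG−1)·100;  RA = AA·0.8192
AA = (1.054 − 1.016)/(1.054 − 1)·100 = 70.3704
RA = 70.3704·0.8192

57.6474 %


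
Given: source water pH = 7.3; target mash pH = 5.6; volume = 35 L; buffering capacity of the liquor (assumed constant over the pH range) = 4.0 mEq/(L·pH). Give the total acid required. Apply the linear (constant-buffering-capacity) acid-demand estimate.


acid = buffering capacity · (pH_source − pH_target) · V
acid = 4.0 · (7.3 − 5.6) · 35

238.0000 mEq


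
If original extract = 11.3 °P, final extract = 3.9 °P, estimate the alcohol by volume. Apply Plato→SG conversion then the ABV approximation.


SG = 259/(259 − P);  ABV = (OG − FG)·131.25
OG = 259/(259 − 11.3) = 1.0456
FG = 259/(259 − 3.9) = 1.0153
ABV = (1.0456 − 1.0153)·131.25

3.9810 % ABV


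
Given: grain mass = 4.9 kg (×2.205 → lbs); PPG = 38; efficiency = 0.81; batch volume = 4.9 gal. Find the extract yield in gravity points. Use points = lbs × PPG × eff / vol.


lbs = 4.9 × 2.205 = 10.8045
points = 10.8045 × 38 × 0.81 / 4.9

67.8699 points


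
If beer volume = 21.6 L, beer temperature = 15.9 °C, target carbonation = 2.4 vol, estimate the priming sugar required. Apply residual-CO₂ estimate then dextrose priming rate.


residual = 14.695·(0.01821 + 0.09011·e^(−0.04·T));  sugar = (target − residual)·4.0·V
residual = 14.695·(0.01821 + 0.09011·e^(−0.04·15.9)) = 0.9686
sugar = (2.4 − 0.9686)·4.0·21.6

123.6715 g


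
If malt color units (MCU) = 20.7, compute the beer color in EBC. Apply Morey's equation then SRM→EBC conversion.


SRM = 1.4922·MCU^0.6859;  EBC = SRM·1.97
SRM = 1.4922·20.7^0.6859 = 11.9248
EBC = 11.9248·1.97

23.4919 EBC


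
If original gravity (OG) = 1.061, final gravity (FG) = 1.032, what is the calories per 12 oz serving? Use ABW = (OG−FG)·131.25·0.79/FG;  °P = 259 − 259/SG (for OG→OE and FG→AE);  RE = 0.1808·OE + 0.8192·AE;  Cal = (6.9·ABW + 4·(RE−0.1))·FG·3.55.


ABW = (1.061 − 1.032)·131.25·0.79/1.032 = 2.9137
OE = 259 − 259/1.061 = 14.8907 °P
AE = 259 − 259/1.032 = 8.0310 °P
RE = 0.1808·14.8907 + 0.8192·8.0310 = 9.2712 °P
Cal = (6.9·2.9137 + 4·(9.2712−0.1))·1.032·3.55

208.0539 kcal


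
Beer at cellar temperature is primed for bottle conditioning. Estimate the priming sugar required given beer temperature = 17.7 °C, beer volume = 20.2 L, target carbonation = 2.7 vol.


residual = 14.695·(0.01821 + 0.09011·e^(−0.04·T));  sugar = (target − residual)·4.0·V
residual = 14.695·(0.01821 + 0.09011·e^(−0.04·17.7)) = 0.9199
sugar = (2.7 − 0.9199)·4.0·20.2

143.8306 g


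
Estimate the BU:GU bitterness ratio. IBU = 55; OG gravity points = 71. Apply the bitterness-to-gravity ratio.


BU:GU = IBU / OG_points
BU:GU = 55 / 71

0.7746


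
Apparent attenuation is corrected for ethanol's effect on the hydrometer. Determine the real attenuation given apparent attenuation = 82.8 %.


RA = AA · 0.8192
RA = 82.8 · 0.8192

67.8298 %


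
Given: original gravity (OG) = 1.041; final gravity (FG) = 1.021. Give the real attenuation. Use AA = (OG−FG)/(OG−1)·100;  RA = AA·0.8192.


AA = (1.041 − 1.021)/(1.041 − 1)·100 = 48.7805
RA = 48.7805·0.8192

39.9610 %


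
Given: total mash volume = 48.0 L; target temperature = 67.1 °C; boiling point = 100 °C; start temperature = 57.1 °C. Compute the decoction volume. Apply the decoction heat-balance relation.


V_dec = V_total·(T_target − T_start)/(T_boil − T_start)
V_dec = 48.0·(67.1 − 57.1)/(100 − 57.1)

11.1888 L


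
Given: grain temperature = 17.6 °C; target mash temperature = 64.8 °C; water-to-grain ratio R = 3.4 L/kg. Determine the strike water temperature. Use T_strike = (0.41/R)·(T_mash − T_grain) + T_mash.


T_strike = (0.41/3.4)·(64.8 − 17.6) + 64.8

70.4918 °C


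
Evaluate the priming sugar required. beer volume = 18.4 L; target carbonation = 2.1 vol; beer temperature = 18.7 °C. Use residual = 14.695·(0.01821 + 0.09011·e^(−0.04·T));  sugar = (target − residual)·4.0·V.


residual = 14.695·(0.01821 + 0.09011·e^(−0.04·18.7)) = 0.8943
sugar = (2.1 − 0.8943)·4.0·18.4

88.7366 g


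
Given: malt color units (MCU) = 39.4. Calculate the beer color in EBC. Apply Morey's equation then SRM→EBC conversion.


SRM = 1.4922·MCU^0.6859;  EBC = SRM·1.97
SRM = 1.4922·39.4^0.6859 = 18.5429
EBC = 18.5429·1.97

36.5295 EBC


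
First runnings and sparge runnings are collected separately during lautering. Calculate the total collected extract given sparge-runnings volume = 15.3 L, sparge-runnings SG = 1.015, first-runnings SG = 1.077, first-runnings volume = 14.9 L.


total = Σ (SG_i − 1)·1000·V_i
first = (1.077 − 1)·1000·14.9 = 1147.3000
sparge = (1.015 − 1)·1000·15.3 = 229.5000
total = 1147.3000 + 229.5000

1376.8000 gravity·L


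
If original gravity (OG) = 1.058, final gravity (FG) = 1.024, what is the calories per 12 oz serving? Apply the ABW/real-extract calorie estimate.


ABW = (OG−FG)·131.25·0.79/FG;  °P = 259 − 259/SG (for OG→OE and FG→AE);  RE = 0.1808·OE + 0.8192·AE;  Cal = (6.9·ABW + 4·(RE−0.1))·FG·3.55
ABW = (1.058 − 1.024)·131.25·0.79/1.024 = 3.4427
OE = 259 − 259/1.058 = 14.1985 °P
AE = 259 − 259/1.024 = 6.0703 °P
RE = 0.1808·14.1985 + 0.8192·6.0703 = 7.5399 °P
Cal = (6.9·3.4427 + 4·(7.5399−0.1))·1.024·3.55

194.5360 kcal


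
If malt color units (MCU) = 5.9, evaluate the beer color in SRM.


SRM = 1.4922 · MCU^0.6859
SRM = 1.4922 · 5.9^0.6859

5.0414 SRM


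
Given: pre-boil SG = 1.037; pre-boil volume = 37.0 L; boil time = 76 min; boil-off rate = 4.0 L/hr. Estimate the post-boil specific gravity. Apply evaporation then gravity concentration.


V_post = V_pre − rate·(t/60);  SG_post = 1 + (SG_pre−1)·V_pre/V_post
V_post = 37.0 − 4.0·(76/60) = 31.9333
SG_post = 1 + (1.037 − 1)·37.0/31.9333

1.0429


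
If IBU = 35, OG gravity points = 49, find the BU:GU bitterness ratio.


BU:GU = IBU / OG_points
BU:GU = 35 / 49

0.7143


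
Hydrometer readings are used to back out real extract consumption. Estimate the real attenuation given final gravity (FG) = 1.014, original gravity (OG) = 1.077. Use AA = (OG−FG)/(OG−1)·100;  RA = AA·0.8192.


AA = (1.077 − 1.014)/(1.077 − 1)·100 = 81.8182
RA = 81.8182·0.8192

67.0255 %


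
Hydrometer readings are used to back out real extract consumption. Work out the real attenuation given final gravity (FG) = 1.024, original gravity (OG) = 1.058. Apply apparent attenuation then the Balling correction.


AA = (OG−FG)/(OG−1)·100;  RA = AA·0.8192
AA = (1.058 − 1.024)/(1.058 − 1)·100 = 58.6207
RA = 58.6207·0.8192

48.0221 %


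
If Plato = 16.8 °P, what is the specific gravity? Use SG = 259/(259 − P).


SG = 259/(259 − 16.8)

1.0694


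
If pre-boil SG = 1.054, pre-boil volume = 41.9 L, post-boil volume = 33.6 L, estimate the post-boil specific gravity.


SG_post = 1 + (SG_pre − 1)·V_pre/V_post
pts_pre = (1.054 − 1)·1000 = 54.0000
pts_post = 54.0000·41.9/33.6 = 67.3393
SG_post = 1 + 67.3393/1000

1.0673


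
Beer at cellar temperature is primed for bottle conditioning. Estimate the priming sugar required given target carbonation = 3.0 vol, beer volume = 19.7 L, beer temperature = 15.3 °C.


residual = 14.695·(0.01821 + 0.09011·e^(−0.04·T));  sugar = (target − residual)·4.0·V
residual = 14.695·(0.01821 + 0.09011·e^(−0.04·15.3)) = 0.9856
sugar = (3.0 − 0.9856)·4.0·19.7

158.7311 g


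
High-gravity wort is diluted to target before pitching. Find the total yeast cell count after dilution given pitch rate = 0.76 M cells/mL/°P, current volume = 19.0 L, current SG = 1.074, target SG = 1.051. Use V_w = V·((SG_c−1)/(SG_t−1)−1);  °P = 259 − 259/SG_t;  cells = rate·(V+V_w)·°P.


V_w = 19.0·((1.074−1)/(1.051−1)−1) = 8.5686
V_final = 19.0 + 8.5686 = 27.5686
°P = 259 − 259/1.051 = 12.5680
cells = 0.76·27.5686·12.5680

263.3273 billion cells


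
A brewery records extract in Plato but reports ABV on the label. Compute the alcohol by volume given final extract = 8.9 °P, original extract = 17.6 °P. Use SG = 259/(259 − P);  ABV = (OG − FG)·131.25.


OG = 259/(259 − 17.6) = 1.0729
FG = 259/(259 − 8.9) = 1.0356
ABV = (1.0729 − 1.0356)·131.25

4.8985 % ABV


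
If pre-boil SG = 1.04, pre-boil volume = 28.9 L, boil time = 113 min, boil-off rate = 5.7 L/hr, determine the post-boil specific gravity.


V_post = V_pre − rate·(t/60);  SG_post = 1 + (SG_pre−1)·V_pre/V_post
V_post = 28.9 − 5.7·(113/60) = 18.1650
SG_post = 1 + (1.04 − 1)·28.9/18.1650

1.0636


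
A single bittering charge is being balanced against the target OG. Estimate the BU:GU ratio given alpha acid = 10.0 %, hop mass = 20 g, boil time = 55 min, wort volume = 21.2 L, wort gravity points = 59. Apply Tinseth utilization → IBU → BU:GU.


U = 1.65·0.000125^(GP/1000)·(1−e^(−0.04t))/4.15;  IBU = (α/100)·m·U·1000/V;  BU:GU = IBU/GP
U = 1.65·0.000125^(59/1000)·(1−e^(−0.04·55))/4.15 = 0.2080
IBU = (10.0/100)·20·0.2080·1000/21.2 = 19.6266
BU:GU = 19.6266/59

0.3327


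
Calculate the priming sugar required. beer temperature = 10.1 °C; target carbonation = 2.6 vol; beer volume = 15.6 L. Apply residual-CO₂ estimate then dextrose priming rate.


residual = 14.695·(0.01821 + 0.09011·e^(−0.04·T));  sugar = (target − residual)·4.0·V
residual = 14.695·(0.01821 + 0.09011·e^(−0.04·10.1)) = 1.1517
sugar = (2.6 − 1.1517)·4.0·15.6

90.3759 g


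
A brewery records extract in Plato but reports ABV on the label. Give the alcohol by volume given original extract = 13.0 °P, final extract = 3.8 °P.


SG = 259/(259 − P);  ABV = (OG − FG)·131.25
OG = 259/(259 − 13.0) = 1.0528
FG = 259/(259 − 3.8) = 1.0149
ABV = (1.0528 − 1.0149)·131.25

4.9816 % ABV


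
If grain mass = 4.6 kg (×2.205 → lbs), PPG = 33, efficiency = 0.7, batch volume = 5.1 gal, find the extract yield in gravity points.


points = lbs × PPG × eff / vol
lbs = 4.6 × 2.205 = 10.1430
points = 10.1430 × 33 × 0.7 / 5.1

45.9418 points


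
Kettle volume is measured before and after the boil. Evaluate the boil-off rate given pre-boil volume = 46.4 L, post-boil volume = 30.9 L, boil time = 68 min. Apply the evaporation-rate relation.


rate = (V_pre − V_post) / (t_min/60)
rate = (46.4 − 30.9) / (68/60)

13.6765 L/hr


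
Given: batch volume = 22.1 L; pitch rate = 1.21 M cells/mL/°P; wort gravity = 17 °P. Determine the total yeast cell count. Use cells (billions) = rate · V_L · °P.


cells = 1.21 · 22.1 · 17

454.5970 billion cells


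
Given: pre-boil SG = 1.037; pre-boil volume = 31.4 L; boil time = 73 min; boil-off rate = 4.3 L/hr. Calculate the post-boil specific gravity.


V_post = V_pre − rate·(t/60);  SG_post = 1 + (SG_pre−1)·V_pre/V_post
V_post = 31.4 − 4.3·(73/60) = 26.1683
SG_post = 1 + (1.037 − 1)·31.4/26.1683

1.0444


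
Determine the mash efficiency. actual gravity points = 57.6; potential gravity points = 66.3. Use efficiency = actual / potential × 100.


efficiency = 57.6 / 66.3 × 100

86.8778 %


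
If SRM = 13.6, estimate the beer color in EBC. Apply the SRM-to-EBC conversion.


EBC = SRM · 1.97
EBC = 13.6 · 1.97

26.7920 EBC


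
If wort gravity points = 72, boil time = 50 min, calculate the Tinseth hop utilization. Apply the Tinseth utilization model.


U = 1.65·0.000125^(GP/1000) · (1 − e^(−0.04·t))/4.15
bigness = 1.65·0.000125^(72/1000) = 0.8639
boil_factor = (1 − e^(−0.04·50))/4.15 = 0.2084
U = 0.8639 · 0.2084

0.1800


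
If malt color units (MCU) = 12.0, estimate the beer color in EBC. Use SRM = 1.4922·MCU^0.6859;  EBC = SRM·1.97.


SRM = 1.4922·12.0^0.6859 = 8.2042
EBC = 8.2042·1.97

16.1623 EBC


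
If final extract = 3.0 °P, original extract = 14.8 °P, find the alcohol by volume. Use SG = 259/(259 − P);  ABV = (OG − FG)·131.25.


OG = 259/(259 − 14.8) = 1.0606
FG = 259/(259 − 3.0) = 1.0117
ABV = (1.0606 − 1.0117)·131.25

6.4165 % ABV


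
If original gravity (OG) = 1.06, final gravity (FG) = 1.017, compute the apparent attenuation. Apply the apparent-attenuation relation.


AA = (OG − FG)/(OG − 1) · 100
AA = (1.06 − 1.017)/(1.06 − 1) · 100

71.6667 %


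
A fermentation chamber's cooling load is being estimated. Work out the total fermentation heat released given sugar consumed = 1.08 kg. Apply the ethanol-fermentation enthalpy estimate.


Q = m_sugar · 590 kJ/kg
Q = 1.08 · 590

637.2000 kJ


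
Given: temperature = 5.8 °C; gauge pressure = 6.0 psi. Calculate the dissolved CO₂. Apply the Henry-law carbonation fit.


vols = (P + 14.695)·(0.01821 + 0.09011·e^(−0.04·T))
vols = (6.0 + 14.695)·(0.01821 + 0.09011·e^(−0.04·5.8))

1.8556 volumes


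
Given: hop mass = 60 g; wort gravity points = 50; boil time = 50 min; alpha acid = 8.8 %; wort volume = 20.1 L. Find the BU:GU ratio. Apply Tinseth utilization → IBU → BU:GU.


U = 1.65·0.000125^(GP/1000)·(1−e^(−0.04t))/4.15;  IBU = (α/100)·m·U·1000/V;  BU:GU = IBU/GP
U = 1.65·0.000125^(50/1000)·(1−e^(−0.04·50))/4.15 = 0.2193
IBU = (8.8/100)·60·0.2193·1000/20.1 = 57.6192
BU:GU = 57.6192/50

1.1524


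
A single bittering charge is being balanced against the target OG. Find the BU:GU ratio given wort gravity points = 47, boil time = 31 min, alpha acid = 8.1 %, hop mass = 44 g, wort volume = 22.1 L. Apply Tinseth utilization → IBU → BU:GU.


U = 1.65·0.000125^(GP/1000)·(1−e^(−0.04t))/4.15;  IBU = (α/100)·m·U·1000/V;  BU:GU = IBU/GP
U = 1.65·0.000125^(47/1000)·(1−e^(−0.04·31))/4.15 = 0.1852
IBU = (8.1/100)·44·0.1852·1000/22.1 = 29.8656
BU:GU = 29.8656/47

0.6354


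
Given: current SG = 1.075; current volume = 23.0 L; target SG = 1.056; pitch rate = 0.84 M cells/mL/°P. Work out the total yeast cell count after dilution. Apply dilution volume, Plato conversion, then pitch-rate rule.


V_w = V·((SG_c−1)/(SG_t−1)−1);  °P = 259 − 259/SG_t;  cells = rate·(V+V_w)·°P
V_w = 23.0·((1.075−1)/(1.056−1)−1) = 7.8036
V_final = 23.0 + 7.8036 = 30.8036
°P = 259 − 259/1.056 = 13.7348
cells = 0.84·30.8036·13.7348

355.3892 billion cells


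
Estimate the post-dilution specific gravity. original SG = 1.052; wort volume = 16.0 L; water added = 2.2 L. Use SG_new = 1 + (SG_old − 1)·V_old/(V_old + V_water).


pts = (1.052 − 1)·1000·16.0/(16.0 + 2.2) = 45.7143
SG_new = 1 + 45.7143/1000

1.0457


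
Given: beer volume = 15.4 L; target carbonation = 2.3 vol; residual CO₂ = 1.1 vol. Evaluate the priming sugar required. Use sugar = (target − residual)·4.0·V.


sugar = (2.3 − 1.1)·4.0·15.4

73.9200 g


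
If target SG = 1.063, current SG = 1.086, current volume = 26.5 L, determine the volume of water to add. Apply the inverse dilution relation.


V_water = V·((SG_curr − 1)/(SG_target − 1) − 1)
V_water = 26.5·((1.086 − 1)/(1.063 − 1) − 1)

9.6746 L
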